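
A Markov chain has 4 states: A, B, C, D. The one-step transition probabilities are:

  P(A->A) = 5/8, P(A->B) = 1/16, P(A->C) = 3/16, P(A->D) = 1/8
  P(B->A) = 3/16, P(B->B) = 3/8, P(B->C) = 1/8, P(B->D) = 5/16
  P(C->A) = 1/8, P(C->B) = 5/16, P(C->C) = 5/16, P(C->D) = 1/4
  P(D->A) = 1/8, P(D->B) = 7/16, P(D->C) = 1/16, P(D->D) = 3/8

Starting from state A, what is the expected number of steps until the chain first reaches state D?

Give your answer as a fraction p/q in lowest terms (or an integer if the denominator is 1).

Let h_i = expected steps to first reach D from state i.
Boundary: h_D = 0.
First-step equations for the other states:
  h_A = 1 + 5/8*h_A + 1/16*h_B + 3/16*h_C + 1/8*h_D
  h_B = 1 + 3/16*h_A + 3/8*h_B + 1/8*h_C + 5/16*h_D
  h_C = 1 + 1/8*h_A + 5/16*h_B + 5/16*h_C + 1/4*h_D

Substituting h_D = 0 and rearranging gives the linear system (I - Q) h = 1:
  [3/8, -1/16, -3/16] . (h_A, h_B, h_C) = 1
  [-3/16, 5/8, -1/8] . (h_A, h_B, h_C) = 1
  [-1/8, -5/16, 11/16] . (h_A, h_B, h_C) = 1

Solving yields:
  h_A = 1264/229
  h_B = 944/229
  h_C = 992/229

Starting state is A, so the expected hitting time is h_A = 1264/229.

Answer: 1264/229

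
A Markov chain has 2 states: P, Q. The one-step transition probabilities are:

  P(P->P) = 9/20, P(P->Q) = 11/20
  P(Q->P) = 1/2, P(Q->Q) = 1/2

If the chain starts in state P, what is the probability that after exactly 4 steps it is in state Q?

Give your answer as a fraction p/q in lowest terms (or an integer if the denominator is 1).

Computing P^4 by repeated multiplication:
P^1 =
  P: [9/20, 11/20]
  Q: [1/2, 1/2]
P^2 =
  P: [191/400, 209/400]
  Q: [19/40, 21/40]
P^3 =
  P: [3809/8000, 4191/8000]
  Q: [381/800, 419/800]
P^4 =
  P: [76191/160000, 83809/160000]
  Q: [7619/16000, 8381/16000]

(P^4)[P -> Q] = 83809/160000

Answer: 83809/160000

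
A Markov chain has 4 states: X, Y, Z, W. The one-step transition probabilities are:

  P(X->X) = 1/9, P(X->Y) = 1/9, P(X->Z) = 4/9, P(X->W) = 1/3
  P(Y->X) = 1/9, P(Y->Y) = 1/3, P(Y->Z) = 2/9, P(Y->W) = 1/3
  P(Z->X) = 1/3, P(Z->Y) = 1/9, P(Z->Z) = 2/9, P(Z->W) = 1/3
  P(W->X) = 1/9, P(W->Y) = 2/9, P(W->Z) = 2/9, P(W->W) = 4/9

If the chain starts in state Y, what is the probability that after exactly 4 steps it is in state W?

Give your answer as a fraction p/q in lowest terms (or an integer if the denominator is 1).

Answer: 820/2187

Derivation:
Computing P^4 by repeated multiplication:
P^1 =
  X: [1/9, 1/9, 4/9, 1/3]
  Y: [1/9, 1/3, 2/9, 1/3]
  Z: [1/3, 1/9, 2/9, 1/3]
  W: [1/9, 2/9, 2/9, 4/9]
P^2 =
  X: [17/81, 14/81, 20/81, 10/27]
  Y: [13/81, 2/9, 20/81, 10/27]
  Z: [13/81, 14/81, 8/27, 10/27]
  W: [13/81, 17/81, 20/81, 31/81]
P^3 =
  X: [121/729, 139/729, 196/729, 91/243]
  Y: [121/729, 49/243, 188/729, 91/243]
  Z: [43/243, 139/729, 188/729, 91/243]
  W: [121/729, 146/729, 188/729, 274/729]
P^4 =
  X: [1121/6561, 1280/6561, 1700/6561, 820/2187]
  Y: [1105/6561, 16/81, 1700/6561, 820/2187]
  Z: [1105/6561, 1280/6561, 572/2187, 820/2187]
  W: [1105/6561, 1295/6561, 1700/6561, 2461/6561]

(P^4)[Y -> W] = 820/2187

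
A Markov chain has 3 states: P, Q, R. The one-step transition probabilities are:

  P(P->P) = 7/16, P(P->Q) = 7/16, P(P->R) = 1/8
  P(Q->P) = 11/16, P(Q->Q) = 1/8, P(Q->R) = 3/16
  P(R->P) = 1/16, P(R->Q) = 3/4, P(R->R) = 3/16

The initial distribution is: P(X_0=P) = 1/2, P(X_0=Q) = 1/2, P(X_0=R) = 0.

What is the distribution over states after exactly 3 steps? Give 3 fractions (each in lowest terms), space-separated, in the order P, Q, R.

Answer: 983/2048 1477/4096 653/4096

Derivation:
Propagating the distribution step by step (d_{t+1} = d_t * P):
d_0 = (P=1/2, Q=1/2, R=0)
  d_1[P] = 1/2*7/16 + 1/2*11/16 + 0*1/16 = 9/16
  d_1[Q] = 1/2*7/16 + 1/2*1/8 + 0*3/4 = 9/32
  d_1[R] = 1/2*1/8 + 1/2*3/16 + 0*3/16 = 5/32
d_1 = (P=9/16, Q=9/32, R=5/32)
  d_2[P] = 9/16*7/16 + 9/32*11/16 + 5/32*1/16 = 115/256
  d_2[Q] = 9/16*7/16 + 9/32*1/8 + 5/32*3/4 = 51/128
  d_2[R] = 9/16*1/8 + 9/32*3/16 + 5/32*3/16 = 39/256
d_2 = (P=115/256, Q=51/128, R=39/256)
  d_3[P] = 115/256*7/16 + 51/128*11/16 + 39/256*1/16 = 983/2048
  d_3[Q] = 115/256*7/16 + 51/128*1/8 + 39/256*3/4 = 1477/4096
  d_3[R] = 115/256*1/8 + 51/128*3/16 + 39/256*3/16 = 653/4096
d_3 = (P=983/2048, Q=1477/4096, R=653/4096)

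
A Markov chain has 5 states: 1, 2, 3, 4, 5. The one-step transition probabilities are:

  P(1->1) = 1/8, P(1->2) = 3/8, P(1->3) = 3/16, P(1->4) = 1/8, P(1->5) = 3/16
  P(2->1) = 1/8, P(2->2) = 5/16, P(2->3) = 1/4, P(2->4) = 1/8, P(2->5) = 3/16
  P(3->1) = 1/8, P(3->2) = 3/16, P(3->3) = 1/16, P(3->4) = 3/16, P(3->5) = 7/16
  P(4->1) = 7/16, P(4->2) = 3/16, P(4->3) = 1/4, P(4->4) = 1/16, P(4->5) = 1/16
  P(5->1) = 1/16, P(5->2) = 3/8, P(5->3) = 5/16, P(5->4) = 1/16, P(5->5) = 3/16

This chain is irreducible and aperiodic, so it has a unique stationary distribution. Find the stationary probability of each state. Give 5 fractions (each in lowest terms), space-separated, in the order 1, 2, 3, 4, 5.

The stationary distribution satisfies pi = pi * P, i.e.:
  pi_1 = 1/8*pi_1 + 1/8*pi_2 + 1/8*pi_3 + 7/16*pi_4 + 1/16*pi_5
  pi_2 = 3/8*pi_1 + 5/16*pi_2 + 3/16*pi_3 + 3/16*pi_4 + 3/8*pi_5
  pi_3 = 3/16*pi_1 + 1/4*pi_2 + 1/16*pi_3 + 1/4*pi_4 + 5/16*pi_5
  pi_4 = 1/8*pi_1 + 1/8*pi_2 + 3/16*pi_3 + 1/16*pi_4 + 1/16*pi_5
  pi_5 = 3/16*pi_1 + 3/16*pi_2 + 7/16*pi_3 + 1/16*pi_4 + 3/16*pi_5
with normalization: pi_1 + pi_2 + pi_3 + pi_4 + pi_5 = 1.

Using the first 4 balance equations plus normalization, the linear system A*pi = b is:
  [-7/8, 1/8, 1/8, 7/16, 1/16] . pi = 0
  [3/8, -11/16, 3/16, 3/16, 3/8] . pi = 0
  [3/16, 1/4, -15/16, 1/4, 5/16] . pi = 0
  [1/8, 1/8, 3/16, -15/16, 1/16] . pi = 0
  [1, 1, 1, 1, 1] . pi = 1

Solving yields:
  pi_1 = 11941/81018
  pi_2 = 7951/27006
  pi_3 = 2899/13503
  pi_4 = 9475/81018
  pi_5 = 18355/81018

Verification (pi * P):
  11941/81018*1/8 + 7951/27006*1/8 + 2899/13503*1/8 + 9475/81018*7/16 + 18355/81018*1/16 = 11941/81018 = pi_1  (ok)
  11941/81018*3/8 + 7951/27006*5/16 + 2899/13503*3/16 + 9475/81018*3/16 + 18355/81018*3/8 = 7951/27006 = pi_2  (ok)
  11941/81018*3/16 + 7951/27006*1/4 + 2899/13503*1/16 + 9475/81018*1/4 + 18355/81018*5/16 = 2899/13503 = pi_3  (ok)
  11941/81018*1/8 + 7951/27006*1/8 + 2899/13503*3/16 + 9475/81018*1/16 + 18355/81018*1/16 = 9475/81018 = pi_4  (ok)
  11941/81018*3/16 + 7951/27006*3/16 + 2899/13503*7/16 + 9475/81018*1/16 + 18355/81018*3/16 = 18355/81018 = pi_5  (ok)

Answer: 11941/81018 7951/27006 2899/13503 9475/81018 18355/81018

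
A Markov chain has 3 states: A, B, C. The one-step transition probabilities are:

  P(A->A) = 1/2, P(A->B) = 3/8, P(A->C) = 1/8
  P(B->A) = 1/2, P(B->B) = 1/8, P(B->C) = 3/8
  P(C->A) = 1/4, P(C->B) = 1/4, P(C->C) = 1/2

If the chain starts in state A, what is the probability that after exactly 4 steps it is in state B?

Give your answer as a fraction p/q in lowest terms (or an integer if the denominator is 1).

Answer: 1105/4096

Derivation:
Computing P^4 by repeated multiplication:
P^1 =
  A: [1/2, 3/8, 1/8]
  B: [1/2, 1/8, 3/8]
  C: [1/4, 1/4, 1/2]
P^2 =
  A: [15/32, 17/64, 17/64]
  B: [13/32, 19/64, 19/64]
  C: [3/8, 1/4, 3/8]
P^3 =
  A: [111/256, 141/512, 149/512]
  B: [109/256, 135/512, 159/512]
  C: [13/32, 17/64, 21/64]
P^4 =
  A: [875/2048, 1105/4096, 1241/4096]
  B: [865/2048, 1107/4096, 1259/4096]
  C: [107/256, 137/512, 161/512]

(P^4)[A -> B] = 1105/4096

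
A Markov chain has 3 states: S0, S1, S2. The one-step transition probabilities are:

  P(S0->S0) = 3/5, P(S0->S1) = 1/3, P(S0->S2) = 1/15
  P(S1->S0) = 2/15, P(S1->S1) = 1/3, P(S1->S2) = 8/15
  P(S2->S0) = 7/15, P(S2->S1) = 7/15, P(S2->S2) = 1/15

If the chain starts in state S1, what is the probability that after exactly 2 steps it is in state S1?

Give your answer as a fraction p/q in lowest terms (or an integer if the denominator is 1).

Answer: 91/225

Derivation:
Computing P^2 by repeated multiplication:
P^1 =
  S0: [3/5, 1/3, 1/15]
  S1: [2/15, 1/3, 8/15]
  S2: [7/15, 7/15, 1/15]
P^2 =
  S0: [98/225, 77/225, 2/9]
  S1: [28/75, 91/225, 2/9]
  S2: [28/75, 77/225, 64/225]

(P^2)[S1 -> S1] = 91/225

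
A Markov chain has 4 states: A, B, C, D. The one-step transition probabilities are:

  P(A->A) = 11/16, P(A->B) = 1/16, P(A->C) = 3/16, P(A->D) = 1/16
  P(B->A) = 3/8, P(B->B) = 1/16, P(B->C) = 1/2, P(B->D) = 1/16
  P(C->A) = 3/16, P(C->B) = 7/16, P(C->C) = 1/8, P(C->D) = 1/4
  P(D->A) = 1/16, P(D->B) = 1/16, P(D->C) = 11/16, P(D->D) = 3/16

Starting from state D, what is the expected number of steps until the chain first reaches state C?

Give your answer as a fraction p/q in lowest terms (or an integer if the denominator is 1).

Answer: 256/145

Derivation:
Let h_i = expected steps to first reach C from state i.
Boundary: h_C = 0.
First-step equations for the other states:
  h_A = 1 + 11/16*h_A + 1/16*h_B + 3/16*h_C + 1/16*h_D
  h_B = 1 + 3/8*h_A + 1/16*h_B + 1/2*h_C + 1/16*h_D
  h_D = 1 + 1/16*h_A + 1/16*h_B + 11/16*h_C + 3/16*h_D

Substituting h_C = 0 and rearranging gives the linear system (I - Q) h = 1:
  [5/16, -1/16, -1/16] . (h_A, h_B, h_D) = 1
  [-3/8, 15/16, -1/16] . (h_A, h_B, h_D) = 1
  [-1/16, -1/16, 13/16] . (h_A, h_B, h_D) = 1

Solving yields:
  h_A = 1792/435
  h_B = 1232/435
  h_D = 256/145

Starting state is D, so the expected hitting time is h_D = 256/145.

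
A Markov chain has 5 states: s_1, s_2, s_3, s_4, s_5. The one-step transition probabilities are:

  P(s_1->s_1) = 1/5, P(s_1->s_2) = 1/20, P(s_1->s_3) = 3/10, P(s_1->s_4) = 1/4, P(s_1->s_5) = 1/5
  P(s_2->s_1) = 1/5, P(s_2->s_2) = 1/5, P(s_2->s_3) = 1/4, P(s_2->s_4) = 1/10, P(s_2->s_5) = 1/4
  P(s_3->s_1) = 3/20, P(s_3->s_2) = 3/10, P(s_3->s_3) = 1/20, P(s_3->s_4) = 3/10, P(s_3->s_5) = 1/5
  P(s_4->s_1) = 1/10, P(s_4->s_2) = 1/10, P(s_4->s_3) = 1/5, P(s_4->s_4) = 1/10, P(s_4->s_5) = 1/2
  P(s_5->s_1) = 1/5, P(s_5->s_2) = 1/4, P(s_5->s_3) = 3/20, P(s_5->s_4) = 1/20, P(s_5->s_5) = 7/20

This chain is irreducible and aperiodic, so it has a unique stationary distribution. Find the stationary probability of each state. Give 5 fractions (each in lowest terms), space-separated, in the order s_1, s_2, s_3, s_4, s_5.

Answer: 15814/89885 17274/89885 3318/17977 2667/17977 26872/89885

Derivation:
The stationary distribution satisfies pi = pi * P, i.e.:
  pi_s_1 = 1/5*pi_s_1 + 1/5*pi_s_2 + 3/20*pi_s_3 + 1/10*pi_s_4 + 1/5*pi_s_5
  pi_s_2 = 1/20*pi_s_1 + 1/5*pi_s_2 + 3/10*pi_s_3 + 1/10*pi_s_4 + 1/4*pi_s_5
  pi_s_3 = 3/10*pi_s_1 + 1/4*pi_s_2 + 1/20*pi_s_3 + 1/5*pi_s_4 + 3/20*pi_s_5
  pi_s_4 = 1/4*pi_s_1 + 1/10*pi_s_2 + 3/10*pi_s_3 + 1/10*pi_s_4 + 1/20*pi_s_5
  pi_s_5 = 1/5*pi_s_1 + 1/4*pi_s_2 + 1/5*pi_s_3 + 1/2*pi_s_4 + 7/20*pi_s_5
with normalization: pi_s_1 + pi_s_2 + pi_s_3 + pi_s_4 + pi_s_5 = 1.

Using the first 4 balance equations plus normalization, the linear system A*pi = b is:
  [-4/5, 1/5, 3/20, 1/10, 1/5] . pi = 0
  [1/20, -4/5, 3/10, 1/10, 1/4] . pi = 0
  [3/10, 1/4, -19/20, 1/5, 3/20] . pi = 0
  [1/4, 1/10, 3/10, -9/10, 1/20] . pi = 0
  [1, 1, 1, 1, 1] . pi = 1

Solving yields:
  pi_s_1 = 15814/89885
  pi_s_2 = 17274/89885
  pi_s_3 = 3318/17977
  pi_s_4 = 2667/17977
  pi_s_5 = 26872/89885

Verification (pi * P):
  15814/89885*1/5 + 17274/89885*1/5 + 3318/17977*3/20 + 2667/17977*1/10 + 26872/89885*1/5 = 15814/89885 = pi_s_1  (ok)
  15814/89885*1/20 + 17274/89885*1/5 + 3318/17977*3/10 + 2667/17977*1/10 + 26872/89885*1/4 = 17274/89885 = pi_s_2  (ok)
  15814/89885*3/10 + 17274/89885*1/4 + 3318/17977*1/20 + 2667/17977*1/5 + 26872/89885*3/20 = 3318/17977 = pi_s_3  (ok)
  15814/89885*1/4 + 17274/89885*1/10 + 3318/17977*3/10 + 2667/17977*1/10 + 26872/89885*1/20 = 2667/17977 = pi_s_4  (ok)
  15814/89885*1/5 + 17274/89885*1/4 + 3318/17977*1/5 + 2667/17977*1/2 + 26872/89885*7/20 = 26872/89885 = pi_s_5  (ok)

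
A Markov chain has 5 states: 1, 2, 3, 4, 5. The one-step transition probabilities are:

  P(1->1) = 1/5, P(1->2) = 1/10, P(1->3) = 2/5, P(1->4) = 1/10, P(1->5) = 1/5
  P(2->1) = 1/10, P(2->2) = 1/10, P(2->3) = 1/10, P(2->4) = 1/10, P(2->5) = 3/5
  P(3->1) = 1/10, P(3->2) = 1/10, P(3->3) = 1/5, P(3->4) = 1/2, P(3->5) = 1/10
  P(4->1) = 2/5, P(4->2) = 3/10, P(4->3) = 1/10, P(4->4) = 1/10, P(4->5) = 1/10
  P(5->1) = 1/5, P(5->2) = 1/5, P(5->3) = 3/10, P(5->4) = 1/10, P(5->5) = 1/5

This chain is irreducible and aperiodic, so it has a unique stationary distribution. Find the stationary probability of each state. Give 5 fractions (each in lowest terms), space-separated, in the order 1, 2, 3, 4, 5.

Answer: 2545/12762 2047/12762 2897/12762 2435/12762 473/2127

Derivation:
The stationary distribution satisfies pi = pi * P, i.e.:
  pi_1 = 1/5*pi_1 + 1/10*pi_2 + 1/10*pi_3 + 2/5*pi_4 + 1/5*pi_5
  pi_2 = 1/10*pi_1 + 1/10*pi_2 + 1/10*pi_3 + 3/10*pi_4 + 1/5*pi_5
  pi_3 = 2/5*pi_1 + 1/10*pi_2 + 1/5*pi_3 + 1/10*pi_4 + 3/10*pi_5
  pi_4 = 1/10*pi_1 + 1/10*pi_2 + 1/2*pi_3 + 1/10*pi_4 + 1/10*pi_5
  pi_5 = 1/5*pi_1 + 3/5*pi_2 + 1/10*pi_3 + 1/10*pi_4 + 1/5*pi_5
with normalization: pi_1 + pi_2 + pi_3 + pi_4 + pi_5 = 1.

Using the first 4 balance equations plus normalization, the linear system A*pi = b is:
  [-4/5, 1/10, 1/10, 2/5, 1/5] . pi = 0
  [1/10, -9/10, 1/10, 3/10, 1/5] . pi = 0
  [2/5, 1/10, -4/5, 1/10, 3/10] . pi = 0
  [1/10, 1/10, 1/2, -9/10, 1/10] . pi = 0
  [1, 1, 1, 1, 1] . pi = 1

Solving yields:
  pi_1 = 2545/12762
  pi_2 = 2047/12762
  pi_3 = 2897/12762
  pi_4 = 2435/12762
  pi_5 = 473/2127

Verification (pi * P):
  2545/12762*1/5 + 2047/12762*1/10 + 2897/12762*1/10 + 2435/12762*2/5 + 473/2127*1/5 = 2545/12762 = pi_1  (ok)
  2545/12762*1/10 + 2047/12762*1/10 + 2897/12762*1/10 + 2435/12762*3/10 + 473/2127*1/5 = 2047/12762 = pi_2  (ok)
  2545/12762*2/5 + 2047/12762*1/10 + 2897/12762*1/5 + 2435/12762*1/10 + 473/2127*3/10 = 2897/12762 = pi_3  (ok)
  2545/12762*1/10 + 2047/12762*1/10 + 2897/12762*1/2 + 2435/12762*1/10 + 473/2127*1/10 = 2435/12762 = pi_4  (ok)
  2545/12762*1/5 + 2047/12762*3/5 + 2897/12762*1/10 + 2435/12762*1/10 + 473/2127*1/5 = 473/2127 = pi_5  (ok)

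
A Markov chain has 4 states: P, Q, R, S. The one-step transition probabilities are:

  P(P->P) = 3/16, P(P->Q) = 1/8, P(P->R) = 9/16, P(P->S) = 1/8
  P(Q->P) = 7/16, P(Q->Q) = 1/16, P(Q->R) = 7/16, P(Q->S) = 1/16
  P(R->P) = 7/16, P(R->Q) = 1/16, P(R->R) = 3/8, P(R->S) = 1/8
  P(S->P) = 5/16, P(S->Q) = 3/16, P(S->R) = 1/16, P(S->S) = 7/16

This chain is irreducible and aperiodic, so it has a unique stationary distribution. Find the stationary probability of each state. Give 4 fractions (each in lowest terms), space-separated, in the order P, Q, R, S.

Answer: 592/1779 373/3558 694/1779 613/3558

Derivation:
The stationary distribution satisfies pi = pi * P, i.e.:
  pi_P = 3/16*pi_P + 7/16*pi_Q + 7/16*pi_R + 5/16*pi_S
  pi_Q = 1/8*pi_P + 1/16*pi_Q + 1/16*pi_R + 3/16*pi_S
  pi_R = 9/16*pi_P + 7/16*pi_Q + 3/8*pi_R + 1/16*pi_S
  pi_S = 1/8*pi_P + 1/16*pi_Q + 1/8*pi_R + 7/16*pi_S
with normalization: pi_P + pi_Q + pi_R + pi_S = 1.

Using the first 3 balance equations plus normalization, the linear system A*pi = b is:
  [-13/16, 7/16, 7/16, 5/16] . pi = 0
  [1/8, -15/16, 1/16, 3/16] . pi = 0
  [9/16, 7/16, -5/8, 1/16] . pi = 0
  [1, 1, 1, 1] . pi = 1

Solving yields:
  pi_P = 592/1779
  pi_Q = 373/3558
  pi_R = 694/1779
  pi_S = 613/3558

Verification (pi * P):
  592/1779*3/16 + 373/3558*7/16 + 694/1779*7/16 + 613/3558*5/16 = 592/1779 = pi_P  (ok)
  592/1779*1/8 + 373/3558*1/16 + 694/1779*1/16 + 613/3558*3/16 = 373/3558 = pi_Q  (ok)
  592/1779*9/16 + 373/3558*7/16 + 694/1779*3/8 + 613/3558*1/16 = 694/1779 = pi_R  (ok)
  592/1779*1/8 + 373/3558*1/16 + 694/1779*1/8 + 613/3558*7/16 = 613/3558 = pi_S  (ok)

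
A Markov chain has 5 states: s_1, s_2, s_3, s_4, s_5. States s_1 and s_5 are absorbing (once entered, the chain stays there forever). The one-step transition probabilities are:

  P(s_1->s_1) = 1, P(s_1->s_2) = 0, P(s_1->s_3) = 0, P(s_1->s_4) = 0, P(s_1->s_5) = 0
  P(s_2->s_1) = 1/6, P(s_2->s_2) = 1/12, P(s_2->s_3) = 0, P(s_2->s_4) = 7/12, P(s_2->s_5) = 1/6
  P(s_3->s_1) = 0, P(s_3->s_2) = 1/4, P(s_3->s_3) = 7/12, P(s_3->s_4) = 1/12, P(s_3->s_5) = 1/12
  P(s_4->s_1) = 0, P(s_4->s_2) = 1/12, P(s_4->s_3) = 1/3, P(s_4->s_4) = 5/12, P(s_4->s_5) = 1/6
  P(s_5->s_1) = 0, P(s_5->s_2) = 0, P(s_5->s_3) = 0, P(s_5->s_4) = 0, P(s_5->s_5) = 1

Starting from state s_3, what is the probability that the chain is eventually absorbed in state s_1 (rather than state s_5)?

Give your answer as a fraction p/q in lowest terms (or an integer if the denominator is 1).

Answer: 22/111

Derivation:
Let a_i = P(absorbed in s_1 | start in state i).
Boundary conditions: a_s_1 = 1, a_s_5 = 0.
For each transient state i, a_i = sum_j P(i->j) * a_j:
  a_s_2 = 1/6*a_s_1 + 1/12*a_s_2 + 0*a_s_3 + 7/12*a_s_4 + 1/6*a_s_5
  a_s_3 = 0*a_s_1 + 1/4*a_s_2 + 7/12*a_s_3 + 1/12*a_s_4 + 1/12*a_s_5
  a_s_4 = 0*a_s_1 + 1/12*a_s_2 + 1/3*a_s_3 + 5/12*a_s_4 + 1/6*a_s_5

Substituting a_s_1 = 1 and a_s_5 = 0, rearrange to (I - Q) a = r where r[i] = P(i -> s_1):
  [11/12, 0, -7/12] . (a_s_2, a_s_3, a_s_4) = 1/6
  [-1/4, 5/12, -1/12] . (a_s_2, a_s_3, a_s_4) = 0
  [-1/12, -1/3, 7/12] . (a_s_2, a_s_3, a_s_4) = 0

Solving yields:
  a_s_2 = 31/111
  a_s_3 = 22/111
  a_s_4 = 17/111

Starting state is s_3, so the absorption probability is a_s_3 = 22/111.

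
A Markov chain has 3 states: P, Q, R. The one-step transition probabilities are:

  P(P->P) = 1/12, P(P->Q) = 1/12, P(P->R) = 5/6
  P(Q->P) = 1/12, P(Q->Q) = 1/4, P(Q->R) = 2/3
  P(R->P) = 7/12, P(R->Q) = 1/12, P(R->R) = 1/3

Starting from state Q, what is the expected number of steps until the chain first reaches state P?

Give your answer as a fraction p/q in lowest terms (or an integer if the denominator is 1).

Answer: 3

Derivation:
Let h_i = expected steps to first reach P from state i.
Boundary: h_P = 0.
First-step equations for the other states:
  h_Q = 1 + 1/12*h_P + 1/4*h_Q + 2/3*h_R
  h_R = 1 + 7/12*h_P + 1/12*h_Q + 1/3*h_R

Substituting h_P = 0 and rearranging gives the linear system (I - Q) h = 1:
  [3/4, -2/3] . (h_Q, h_R) = 1
  [-1/12, 2/3] . (h_Q, h_R) = 1

Solving yields:
  h_Q = 3
  h_R = 15/8

Starting state is Q, so the expected hitting time is h_Q = 3.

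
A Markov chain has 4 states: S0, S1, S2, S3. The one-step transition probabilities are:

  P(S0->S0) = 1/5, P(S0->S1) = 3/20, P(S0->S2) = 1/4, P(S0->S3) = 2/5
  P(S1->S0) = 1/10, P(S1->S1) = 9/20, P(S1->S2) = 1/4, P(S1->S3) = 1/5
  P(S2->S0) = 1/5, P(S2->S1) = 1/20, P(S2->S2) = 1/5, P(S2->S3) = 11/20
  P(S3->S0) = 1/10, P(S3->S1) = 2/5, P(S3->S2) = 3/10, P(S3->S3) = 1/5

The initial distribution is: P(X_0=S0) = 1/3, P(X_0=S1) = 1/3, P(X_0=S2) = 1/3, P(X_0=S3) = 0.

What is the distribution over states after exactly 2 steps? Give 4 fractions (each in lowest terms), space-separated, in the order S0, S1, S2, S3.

Answer: 7/50 23/80 103/400 63/200

Derivation:
Propagating the distribution step by step (d_{t+1} = d_t * P):
d_0 = (S0=1/3, S1=1/3, S2=1/3, S3=0)
  d_1[S0] = 1/3*1/5 + 1/3*1/10 + 1/3*1/5 + 0*1/10 = 1/6
  d_1[S1] = 1/3*3/20 + 1/3*9/20 + 1/3*1/20 + 0*2/5 = 13/60
  d_1[S2] = 1/3*1/4 + 1/3*1/4 + 1/3*1/5 + 0*3/10 = 7/30
  d_1[S3] = 1/3*2/5 + 1/3*1/5 + 1/3*11/20 + 0*1/5 = 23/60
d_1 = (S0=1/6, S1=13/60, S2=7/30, S3=23/60)
  d_2[S0] = 1/6*1/5 + 13/60*1/10 + 7/30*1/5 + 23/60*1/10 = 7/50
  d_2[S1] = 1/6*3/20 + 13/60*9/20 + 7/30*1/20 + 23/60*2/5 = 23/80
  d_2[S2] = 1/6*1/4 + 13/60*1/4 + 7/30*1/5 + 23/60*3/10 = 103/400
  d_2[S3] = 1/6*2/5 + 13/60*1/5 + 7/30*11/20 + 23/60*1/5 = 63/200
d_2 = (S0=7/50, S1=23/80, S2=103/400, S3=63/200)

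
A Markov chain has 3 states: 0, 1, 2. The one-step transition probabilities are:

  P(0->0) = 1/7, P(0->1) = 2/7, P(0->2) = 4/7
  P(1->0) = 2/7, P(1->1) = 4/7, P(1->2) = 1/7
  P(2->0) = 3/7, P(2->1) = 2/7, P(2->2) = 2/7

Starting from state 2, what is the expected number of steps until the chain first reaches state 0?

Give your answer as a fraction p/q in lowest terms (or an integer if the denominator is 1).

Answer: 35/13

Derivation:
Let h_i = expected steps to first reach 0 from state i.
Boundary: h_0 = 0.
First-step equations for the other states:
  h_1 = 1 + 2/7*h_0 + 4/7*h_1 + 1/7*h_2
  h_2 = 1 + 3/7*h_0 + 2/7*h_1 + 2/7*h_2

Substituting h_0 = 0 and rearranging gives the linear system (I - Q) h = 1:
  [3/7, -1/7] . (h_1, h_2) = 1
  [-2/7, 5/7] . (h_1, h_2) = 1

Solving yields:
  h_1 = 42/13
  h_2 = 35/13

Starting state is 2, so the expected hitting time is h_2 = 35/13.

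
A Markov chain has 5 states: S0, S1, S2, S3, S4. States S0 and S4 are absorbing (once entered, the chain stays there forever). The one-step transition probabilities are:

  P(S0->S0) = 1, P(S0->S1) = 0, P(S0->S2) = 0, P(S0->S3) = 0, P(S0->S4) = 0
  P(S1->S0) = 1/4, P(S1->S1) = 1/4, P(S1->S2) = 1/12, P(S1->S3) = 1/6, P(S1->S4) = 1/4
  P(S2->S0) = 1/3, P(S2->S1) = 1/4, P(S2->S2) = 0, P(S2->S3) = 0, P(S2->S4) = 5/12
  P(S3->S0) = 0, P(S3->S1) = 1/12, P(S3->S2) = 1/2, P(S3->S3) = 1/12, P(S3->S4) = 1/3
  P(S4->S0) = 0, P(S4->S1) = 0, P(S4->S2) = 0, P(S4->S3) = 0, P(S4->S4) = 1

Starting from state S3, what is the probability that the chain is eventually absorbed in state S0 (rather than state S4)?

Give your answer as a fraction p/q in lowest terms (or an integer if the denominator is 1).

Answer: 62/219

Derivation:
Let a_i = P(absorbed in S0 | start in state i).
Boundary conditions: a_S0 = 1, a_S4 = 0.
For each transient state i, a_i = sum_j P(i->j) * a_j:
  a_S1 = 1/4*a_S0 + 1/4*a_S1 + 1/12*a_S2 + 1/6*a_S3 + 1/4*a_S4
  a_S2 = 1/3*a_S0 + 1/4*a_S1 + 0*a_S2 + 0*a_S3 + 5/12*a_S4
  a_S3 = 0*a_S0 + 1/12*a_S1 + 1/2*a_S2 + 1/12*a_S3 + 1/3*a_S4

Substituting a_S0 = 1 and a_S4 = 0, rearrange to (I - Q) a = r where r[i] = P(i -> S0):
  [3/4, -1/12, -1/6] . (a_S1, a_S2, a_S3) = 1/4
  [-1/4, 1, 0] . (a_S1, a_S2, a_S3) = 1/3
  [-1/12, -1/2, 11/12] . (a_S1, a_S2, a_S3) = 0

Solving yields:
  a_S1 = 488/1095
  a_S2 = 487/1095
  a_S3 = 62/219

Starting state is S3, so the absorption probability is a_S3 = 62/219.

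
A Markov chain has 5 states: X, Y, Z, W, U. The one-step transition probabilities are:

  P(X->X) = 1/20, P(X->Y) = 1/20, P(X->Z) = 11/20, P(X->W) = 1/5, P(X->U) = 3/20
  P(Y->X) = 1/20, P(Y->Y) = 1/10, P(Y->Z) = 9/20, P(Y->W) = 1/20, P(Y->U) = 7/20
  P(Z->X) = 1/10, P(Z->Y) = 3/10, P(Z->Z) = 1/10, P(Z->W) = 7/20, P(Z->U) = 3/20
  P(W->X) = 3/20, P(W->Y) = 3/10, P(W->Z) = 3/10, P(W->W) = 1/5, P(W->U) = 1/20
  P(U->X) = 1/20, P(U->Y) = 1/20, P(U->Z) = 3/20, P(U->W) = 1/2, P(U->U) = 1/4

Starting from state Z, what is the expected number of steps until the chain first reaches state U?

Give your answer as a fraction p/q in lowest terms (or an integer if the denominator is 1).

Answer: 230380/39819

Derivation:
Let h_i = expected steps to first reach U from state i.
Boundary: h_U = 0.
First-step equations for the other states:
  h_X = 1 + 1/20*h_X + 1/20*h_Y + 11/20*h_Z + 1/5*h_W + 3/20*h_U
  h_Y = 1 + 1/20*h_X + 1/10*h_Y + 9/20*h_Z + 1/20*h_W + 7/20*h_U
  h_Z = 1 + 1/10*h_X + 3/10*h_Y + 1/10*h_Z + 7/20*h_W + 3/20*h_U
  h_W = 1 + 3/20*h_X + 3/10*h_Y + 3/10*h_Z + 1/5*h_W + 1/20*h_U

Substituting h_U = 0 and rearranging gives the linear system (I - Q) h = 1:
  [19/20, -1/20, -11/20, -1/5] . (h_X, h_Y, h_Z, h_W) = 1
  [-1/20, 9/10, -9/20, -1/20] . (h_X, h_Y, h_Z, h_W) = 1
  [-1/10, -3/10, 9/10, -7/20] . (h_X, h_Y, h_Z, h_W) = 1
  [-3/20, -3/10, -3/10, 4/5] . (h_X, h_Y, h_Z, h_W) = 1

Solving yields:
  h_X = 6100/1021
  h_Y = 186580/39819
  h_Z = 230380/39819
  h_W = 83580/13273

Starting state is Z, so the expected hitting time is h_Z = 230380/39819.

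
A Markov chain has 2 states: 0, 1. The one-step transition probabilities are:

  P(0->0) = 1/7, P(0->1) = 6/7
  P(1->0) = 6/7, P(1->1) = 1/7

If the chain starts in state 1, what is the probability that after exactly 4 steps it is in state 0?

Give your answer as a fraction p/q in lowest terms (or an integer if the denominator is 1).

Computing P^4 by repeated multiplication:
P^1 =
  0: [1/7, 6/7]
  1: [6/7, 1/7]
P^2 =
  0: [37/49, 12/49]
  1: [12/49, 37/49]
P^3 =
  0: [109/343, 234/343]
  1: [234/343, 109/343]
P^4 =
  0: [1513/2401, 888/2401]
  1: [888/2401, 1513/2401]

(P^4)[1 -> 0] = 888/2401

Answer: 888/2401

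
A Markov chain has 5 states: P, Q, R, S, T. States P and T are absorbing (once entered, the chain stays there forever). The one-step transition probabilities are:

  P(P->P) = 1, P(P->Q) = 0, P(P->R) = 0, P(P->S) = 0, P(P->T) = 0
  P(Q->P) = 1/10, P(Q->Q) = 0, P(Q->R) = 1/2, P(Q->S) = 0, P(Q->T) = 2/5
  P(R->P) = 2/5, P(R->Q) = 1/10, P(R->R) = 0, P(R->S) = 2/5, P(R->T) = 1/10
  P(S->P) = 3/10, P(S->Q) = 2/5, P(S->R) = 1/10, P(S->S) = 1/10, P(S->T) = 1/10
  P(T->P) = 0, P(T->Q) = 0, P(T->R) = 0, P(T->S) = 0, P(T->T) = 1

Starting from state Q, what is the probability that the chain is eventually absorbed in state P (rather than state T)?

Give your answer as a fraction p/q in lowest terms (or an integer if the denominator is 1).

Let a_i = P(absorbed in P | start in state i).
Boundary conditions: a_P = 1, a_T = 0.
For each transient state i, a_i = sum_j P(i->j) * a_j:
  a_Q = 1/10*a_P + 0*a_Q + 1/2*a_R + 0*a_S + 2/5*a_T
  a_R = 2/5*a_P + 1/10*a_Q + 0*a_R + 2/5*a_S + 1/10*a_T
  a_S = 3/10*a_P + 2/5*a_Q + 1/10*a_R + 1/10*a_S + 1/10*a_T

Substituting a_P = 1 and a_T = 0, rearrange to (I - Q) a = r where r[i] = P(i -> P):
  [1, -1/2, 0] . (a_Q, a_R, a_S) = 1/10
  [-1/10, 1, -2/5] . (a_Q, a_R, a_S) = 2/5
  [-2/5, -1/10, 9/10] . (a_Q, a_R, a_S) = 3/10

Solving yields:
  a_Q = 326/735
  a_R = 101/147
  a_S = 446/735

Starting state is Q, so the absorption probability is a_Q = 326/735.

Answer: 326/735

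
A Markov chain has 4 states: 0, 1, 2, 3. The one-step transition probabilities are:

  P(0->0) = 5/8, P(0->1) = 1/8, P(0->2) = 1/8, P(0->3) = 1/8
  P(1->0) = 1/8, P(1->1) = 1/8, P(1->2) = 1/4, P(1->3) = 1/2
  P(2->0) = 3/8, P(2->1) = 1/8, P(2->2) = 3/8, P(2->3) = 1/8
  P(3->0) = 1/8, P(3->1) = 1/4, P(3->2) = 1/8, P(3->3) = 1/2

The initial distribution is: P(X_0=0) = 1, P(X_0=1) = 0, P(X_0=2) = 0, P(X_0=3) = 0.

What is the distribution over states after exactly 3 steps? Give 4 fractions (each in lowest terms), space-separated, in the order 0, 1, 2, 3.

Propagating the distribution step by step (d_{t+1} = d_t * P):
d_0 = (0=1, 1=0, 2=0, 3=0)
  d_1[0] = 1*5/8 + 0*1/8 + 0*3/8 + 0*1/8 = 5/8
  d_1[1] = 1*1/8 + 0*1/8 + 0*1/8 + 0*1/4 = 1/8
  d_1[2] = 1*1/8 + 0*1/4 + 0*3/8 + 0*1/8 = 1/8
  d_1[3] = 1*1/8 + 0*1/2 + 0*1/8 + 0*1/2 = 1/8
d_1 = (0=5/8, 1=1/8, 2=1/8, 3=1/8)
  d_2[0] = 5/8*5/8 + 1/8*1/8 + 1/8*3/8 + 1/8*1/8 = 15/32
  d_2[1] = 5/8*1/8 + 1/8*1/8 + 1/8*1/8 + 1/8*1/4 = 9/64
  d_2[2] = 5/8*1/8 + 1/8*1/4 + 1/8*3/8 + 1/8*1/8 = 11/64
  d_2[3] = 5/8*1/8 + 1/8*1/2 + 1/8*1/8 + 1/8*1/2 = 7/32
d_2 = (0=15/32, 1=9/64, 2=11/64, 3=7/32)
  d_3[0] = 15/32*5/8 + 9/64*1/8 + 11/64*3/8 + 7/32*1/8 = 103/256
  d_3[1] = 15/32*1/8 + 9/64*1/8 + 11/64*1/8 + 7/32*1/4 = 39/256
  d_3[2] = 15/32*1/8 + 9/64*1/4 + 11/64*3/8 + 7/32*1/8 = 95/512
  d_3[3] = 15/32*1/8 + 9/64*1/2 + 11/64*1/8 + 7/32*1/2 = 133/512
d_3 = (0=103/256, 1=39/256, 2=95/512, 3=133/512)

Answer: 103/256 39/256 95/512 133/512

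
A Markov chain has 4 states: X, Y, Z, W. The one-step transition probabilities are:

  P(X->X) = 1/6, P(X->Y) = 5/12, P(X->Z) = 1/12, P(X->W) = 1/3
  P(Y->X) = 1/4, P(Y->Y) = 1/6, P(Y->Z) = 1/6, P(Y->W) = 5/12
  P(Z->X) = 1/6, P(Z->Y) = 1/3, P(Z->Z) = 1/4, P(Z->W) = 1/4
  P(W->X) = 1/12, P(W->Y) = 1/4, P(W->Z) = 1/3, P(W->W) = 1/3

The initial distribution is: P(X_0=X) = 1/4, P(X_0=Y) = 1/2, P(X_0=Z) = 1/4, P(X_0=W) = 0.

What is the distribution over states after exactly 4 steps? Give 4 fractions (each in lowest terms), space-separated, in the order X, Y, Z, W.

Propagating the distribution step by step (d_{t+1} = d_t * P):
d_0 = (X=1/4, Y=1/2, Z=1/4, W=0)
  d_1[X] = 1/4*1/6 + 1/2*1/4 + 1/4*1/6 + 0*1/12 = 5/24
  d_1[Y] = 1/4*5/12 + 1/2*1/6 + 1/4*1/3 + 0*1/4 = 13/48
  d_1[Z] = 1/4*1/12 + 1/2*1/6 + 1/4*1/4 + 0*1/3 = 1/6
  d_1[W] = 1/4*1/3 + 1/2*5/12 + 1/4*1/4 + 0*1/3 = 17/48
d_1 = (X=5/24, Y=13/48, Z=1/6, W=17/48)
  d_2[X] = 5/24*1/6 + 13/48*1/4 + 1/6*1/6 + 17/48*1/12 = 23/144
  d_2[Y] = 5/24*5/12 + 13/48*1/6 + 1/6*1/3 + 17/48*1/4 = 53/192
  d_2[Z] = 5/24*1/12 + 13/48*1/6 + 1/6*1/4 + 17/48*1/3 = 2/9
  d_2[W] = 5/24*1/3 + 13/48*5/12 + 1/6*1/4 + 17/48*1/3 = 197/576
d_2 = (X=23/144, Y=53/192, Z=2/9, W=197/576)
  d_3[X] = 23/144*1/6 + 53/192*1/4 + 2/9*1/6 + 197/576*1/12 = 557/3456
  d_3[Y] = 23/144*5/12 + 53/192*1/6 + 2/9*1/3 + 197/576*1/4 = 209/768
  d_3[Z] = 23/144*1/12 + 53/192*1/6 + 2/9*1/4 + 197/576*1/3 = 791/3456
  d_3[W] = 23/144*1/3 + 53/192*5/12 + 2/9*1/4 + 197/576*1/3 = 2335/6912
d_3 = (X=557/3456, Y=209/768, Z=791/3456, W=2335/6912)
  d_4[X] = 557/3456*1/6 + 209/768*1/4 + 791/3456*1/6 + 2335/6912*1/12 = 6685/41472
  d_4[Y] = 557/3456*5/12 + 209/768*1/6 + 791/3456*1/3 + 2335/6912*1/4 = 7555/27648
  d_4[Z] = 557/3456*1/12 + 209/768*1/6 + 791/3456*1/4 + 2335/6912*1/3 = 9481/41472
  d_4[W] = 557/3456*1/3 + 209/768*5/12 + 791/3456*1/4 + 2335/6912*1/3 = 27947/82944
d_4 = (X=6685/41472, Y=7555/27648, Z=9481/41472, W=27947/82944)

Answer: 6685/41472 7555/27648 9481/41472 27947/82944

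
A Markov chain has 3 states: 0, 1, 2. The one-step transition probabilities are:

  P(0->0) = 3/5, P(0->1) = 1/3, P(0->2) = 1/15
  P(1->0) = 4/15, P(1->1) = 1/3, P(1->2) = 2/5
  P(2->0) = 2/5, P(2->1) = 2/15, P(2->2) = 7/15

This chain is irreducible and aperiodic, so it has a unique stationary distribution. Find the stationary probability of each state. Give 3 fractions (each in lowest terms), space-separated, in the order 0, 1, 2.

The stationary distribution satisfies pi = pi * P, i.e.:
  pi_0 = 3/5*pi_0 + 4/15*pi_1 + 2/5*pi_2
  pi_1 = 1/3*pi_0 + 1/3*pi_1 + 2/15*pi_2
  pi_2 = 1/15*pi_0 + 2/5*pi_1 + 7/15*pi_2
with normalization: pi_0 + pi_1 + pi_2 = 1.

Using the first 2 balance equations plus normalization, the linear system A*pi = b is:
  [-2/5, 4/15, 2/5] . pi = 0
  [1/3, -2/3, 2/15] . pi = 0
  [1, 1, 1] . pi = 1

Solving yields:
  pi_0 = 34/75
  pi_1 = 7/25
  pi_2 = 4/15

Verification (pi * P):
  34/75*3/5 + 7/25*4/15 + 4/15*2/5 = 34/75 = pi_0  (ok)
  34/75*1/3 + 7/25*1/3 + 4/15*2/15 = 7/25 = pi_1  (ok)
  34/75*1/15 + 7/25*2/5 + 4/15*7/15 = 4/15 = pi_2  (ok)

Answer: 34/75 7/25 4/15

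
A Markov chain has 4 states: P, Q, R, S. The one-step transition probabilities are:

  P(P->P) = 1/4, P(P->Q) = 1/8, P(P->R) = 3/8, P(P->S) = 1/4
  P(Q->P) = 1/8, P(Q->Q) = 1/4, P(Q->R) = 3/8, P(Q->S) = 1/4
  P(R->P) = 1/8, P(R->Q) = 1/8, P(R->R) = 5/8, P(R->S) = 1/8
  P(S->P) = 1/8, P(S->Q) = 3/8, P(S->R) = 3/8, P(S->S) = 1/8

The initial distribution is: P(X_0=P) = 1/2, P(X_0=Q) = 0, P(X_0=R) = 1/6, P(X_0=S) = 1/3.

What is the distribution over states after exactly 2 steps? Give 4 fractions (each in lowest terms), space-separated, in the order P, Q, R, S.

Propagating the distribution step by step (d_{t+1} = d_t * P):
d_0 = (P=1/2, Q=0, R=1/6, S=1/3)
  d_1[P] = 1/2*1/4 + 0*1/8 + 1/6*1/8 + 1/3*1/8 = 3/16
  d_1[Q] = 1/2*1/8 + 0*1/4 + 1/6*1/8 + 1/3*3/8 = 5/24
  d_1[R] = 1/2*3/8 + 0*3/8 + 1/6*5/8 + 1/3*3/8 = 5/12
  d_1[S] = 1/2*1/4 + 0*1/4 + 1/6*1/8 + 1/3*1/8 = 3/16
d_1 = (P=3/16, Q=5/24, R=5/12, S=3/16)
  d_2[P] = 3/16*1/4 + 5/24*1/8 + 5/12*1/8 + 3/16*1/8 = 19/128
  d_2[Q] = 3/16*1/8 + 5/24*1/4 + 5/12*1/8 + 3/16*3/8 = 19/96
  d_2[R] = 3/16*3/8 + 5/24*3/8 + 5/12*5/8 + 3/16*3/8 = 23/48
  d_2[S] = 3/16*1/4 + 5/24*1/4 + 5/12*1/8 + 3/16*1/8 = 67/384
d_2 = (P=19/128, Q=19/96, R=23/48, S=67/384)

Answer: 19/128 19/96 23/48 67/384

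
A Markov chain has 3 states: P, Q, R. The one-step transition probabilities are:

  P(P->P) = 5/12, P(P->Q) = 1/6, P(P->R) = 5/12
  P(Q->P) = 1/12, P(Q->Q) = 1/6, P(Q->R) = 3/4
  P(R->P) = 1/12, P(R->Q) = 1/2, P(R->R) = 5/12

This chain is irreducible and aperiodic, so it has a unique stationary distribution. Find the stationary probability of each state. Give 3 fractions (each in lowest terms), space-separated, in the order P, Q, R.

Answer: 1/8 11/32 17/32

Derivation:
The stationary distribution satisfies pi = pi * P, i.e.:
  pi_P = 5/12*pi_P + 1/12*pi_Q + 1/12*pi_R
  pi_Q = 1/6*pi_P + 1/6*pi_Q + 1/2*pi_R
  pi_R = 5/12*pi_P + 3/4*pi_Q + 5/12*pi_R
with normalization: pi_P + pi_Q + pi_R = 1.

Using the first 2 balance equations plus normalization, the linear system A*pi = b is:
  [-7/12, 1/12, 1/12] . pi = 0
  [1/6, -5/6, 1/2] . pi = 0
  [1, 1, 1] . pi = 1

Solving yields:
  pi_P = 1/8
  pi_Q = 11/32
  pi_R = 17/32

Verification (pi * P):
  1/8*5/12 + 11/32*1/12 + 17/32*1/12 = 1/8 = pi_P  (ok)
  1/8*1/6 + 11/32*1/6 + 17/32*1/2 = 11/32 = pi_Q  (ok)
  1/8*5/12 + 11/32*3/4 + 17/32*5/12 = 17/32 = pi_R  (ok)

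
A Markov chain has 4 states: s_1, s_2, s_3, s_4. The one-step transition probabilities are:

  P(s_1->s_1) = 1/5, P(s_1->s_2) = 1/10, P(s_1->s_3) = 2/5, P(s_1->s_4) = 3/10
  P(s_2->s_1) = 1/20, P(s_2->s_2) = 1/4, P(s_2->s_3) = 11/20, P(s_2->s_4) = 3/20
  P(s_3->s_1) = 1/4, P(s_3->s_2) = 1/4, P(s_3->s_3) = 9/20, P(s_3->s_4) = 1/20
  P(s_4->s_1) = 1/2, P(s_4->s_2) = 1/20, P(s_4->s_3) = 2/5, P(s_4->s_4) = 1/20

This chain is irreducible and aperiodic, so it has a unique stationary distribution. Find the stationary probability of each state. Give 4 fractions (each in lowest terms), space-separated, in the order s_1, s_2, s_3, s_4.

The stationary distribution satisfies pi = pi * P, i.e.:
  pi_s_1 = 1/5*pi_s_1 + 1/20*pi_s_2 + 1/4*pi_s_3 + 1/2*pi_s_4
  pi_s_2 = 1/10*pi_s_1 + 1/4*pi_s_2 + 1/4*pi_s_3 + 1/20*pi_s_4
  pi_s_3 = 2/5*pi_s_1 + 11/20*pi_s_2 + 9/20*pi_s_3 + 2/5*pi_s_4
  pi_s_4 = 3/10*pi_s_1 + 3/20*pi_s_2 + 1/20*pi_s_3 + 1/20*pi_s_4
with normalization: pi_s_1 + pi_s_2 + pi_s_3 + pi_s_4 = 1.

Using the first 3 balance equations plus normalization, the linear system A*pi = b is:
  [-4/5, 1/20, 1/4, 1/2] . pi = 0
  [1/10, -3/4, 1/4, 1/20] . pi = 0
  [2/5, 11/20, -11/20, 2/5] . pi = 0
  [1, 1, 1, 1] . pi = 1

Solving yields:
  pi_s_1 = 903/3889
  pi_s_2 = 738/3889
  pi_s_3 = 1754/3889
  pi_s_4 = 494/3889

Verification (pi * P):
  903/3889*1/5 + 738/3889*1/20 + 1754/3889*1/4 + 494/3889*1/2 = 903/3889 = pi_s_1  (ok)
  903/3889*1/10 + 738/3889*1/4 + 1754/3889*1/4 + 494/3889*1/20 = 738/3889 = pi_s_2  (ok)
  903/3889*2/5 + 738/3889*11/20 + 1754/3889*9/20 + 494/3889*2/5 = 1754/3889 = pi_s_3  (ok)
  903/3889*3/10 + 738/3889*3/20 + 1754/3889*1/20 + 494/3889*1/20 = 494/3889 = pi_s_4  (ok)

Answer: 903/3889 738/3889 1754/3889 494/3889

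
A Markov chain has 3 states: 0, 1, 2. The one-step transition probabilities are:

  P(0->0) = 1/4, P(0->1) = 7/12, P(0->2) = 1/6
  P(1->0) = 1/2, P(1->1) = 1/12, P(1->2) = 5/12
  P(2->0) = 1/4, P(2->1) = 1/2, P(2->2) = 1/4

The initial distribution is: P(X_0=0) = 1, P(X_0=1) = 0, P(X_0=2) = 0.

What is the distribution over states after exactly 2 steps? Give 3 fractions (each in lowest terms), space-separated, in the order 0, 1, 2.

Propagating the distribution step by step (d_{t+1} = d_t * P):
d_0 = (0=1, 1=0, 2=0)
  d_1[0] = 1*1/4 + 0*1/2 + 0*1/4 = 1/4
  d_1[1] = 1*7/12 + 0*1/12 + 0*1/2 = 7/12
  d_1[2] = 1*1/6 + 0*5/12 + 0*1/4 = 1/6
d_1 = (0=1/4, 1=7/12, 2=1/6)
  d_2[0] = 1/4*1/4 + 7/12*1/2 + 1/6*1/4 = 19/48
  d_2[1] = 1/4*7/12 + 7/12*1/12 + 1/6*1/2 = 5/18
  d_2[2] = 1/4*1/6 + 7/12*5/12 + 1/6*1/4 = 47/144
d_2 = (0=19/48, 1=5/18, 2=47/144)

Answer: 19/48 5/18 47/144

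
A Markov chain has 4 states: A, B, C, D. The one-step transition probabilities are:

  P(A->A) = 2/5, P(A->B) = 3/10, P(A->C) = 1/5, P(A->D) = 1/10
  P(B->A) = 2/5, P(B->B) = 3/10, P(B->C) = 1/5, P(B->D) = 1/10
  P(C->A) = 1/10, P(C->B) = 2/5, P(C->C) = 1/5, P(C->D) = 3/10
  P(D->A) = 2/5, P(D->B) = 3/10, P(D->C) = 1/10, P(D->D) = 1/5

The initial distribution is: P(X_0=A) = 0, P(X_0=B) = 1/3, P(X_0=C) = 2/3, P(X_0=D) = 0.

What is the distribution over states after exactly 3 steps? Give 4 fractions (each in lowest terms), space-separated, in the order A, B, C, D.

Answer: 347/1000 953/3000 551/3000 91/600

Derivation:
Propagating the distribution step by step (d_{t+1} = d_t * P):
d_0 = (A=0, B=1/3, C=2/3, D=0)
  d_1[A] = 0*2/5 + 1/3*2/5 + 2/3*1/10 + 0*2/5 = 1/5
  d_1[B] = 0*3/10 + 1/3*3/10 + 2/3*2/5 + 0*3/10 = 11/30
  d_1[C] = 0*1/5 + 1/3*1/5 + 2/3*1/5 + 0*1/10 = 1/5
  d_1[D] = 0*1/10 + 1/3*1/10 + 2/3*3/10 + 0*1/5 = 7/30
d_1 = (A=1/5, B=11/30, C=1/5, D=7/30)
  d_2[A] = 1/5*2/5 + 11/30*2/5 + 1/5*1/10 + 7/30*2/5 = 17/50
  d_2[B] = 1/5*3/10 + 11/30*3/10 + 1/5*2/5 + 7/30*3/10 = 8/25
  d_2[C] = 1/5*1/5 + 11/30*1/5 + 1/5*1/5 + 7/30*1/10 = 53/300
  d_2[D] = 1/5*1/10 + 11/30*1/10 + 1/5*3/10 + 7/30*1/5 = 49/300
d_2 = (A=17/50, B=8/25, C=53/300, D=49/300)
  d_3[A] = 17/50*2/5 + 8/25*2/5 + 53/300*1/10 + 49/300*2/5 = 347/1000
  d_3[B] = 17/50*3/10 + 8/25*3/10 + 53/300*2/5 + 49/300*3/10 = 953/3000
  d_3[C] = 17/50*1/5 + 8/25*1/5 + 53/300*1/5 + 49/300*1/10 = 551/3000
  d_3[D] = 17/50*1/10 + 8/25*1/10 + 53/300*3/10 + 49/300*1/5 = 91/600
d_3 = (A=347/1000, B=953/3000, C=551/3000, D=91/600)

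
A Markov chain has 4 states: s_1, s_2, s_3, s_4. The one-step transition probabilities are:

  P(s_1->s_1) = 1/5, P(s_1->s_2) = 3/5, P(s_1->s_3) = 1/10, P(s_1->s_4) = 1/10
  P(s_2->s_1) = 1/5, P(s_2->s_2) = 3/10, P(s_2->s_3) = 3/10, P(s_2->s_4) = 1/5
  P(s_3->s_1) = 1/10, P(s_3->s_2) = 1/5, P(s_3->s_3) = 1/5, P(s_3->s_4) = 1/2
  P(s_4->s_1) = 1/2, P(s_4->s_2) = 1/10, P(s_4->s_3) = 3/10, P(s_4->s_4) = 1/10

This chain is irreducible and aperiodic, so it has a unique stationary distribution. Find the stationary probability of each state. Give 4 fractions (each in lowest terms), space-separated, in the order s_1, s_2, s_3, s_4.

The stationary distribution satisfies pi = pi * P, i.e.:
  pi_s_1 = 1/5*pi_s_1 + 1/5*pi_s_2 + 1/10*pi_s_3 + 1/2*pi_s_4
  pi_s_2 = 3/5*pi_s_1 + 3/10*pi_s_2 + 1/5*pi_s_3 + 1/10*pi_s_4
  pi_s_3 = 1/10*pi_s_1 + 3/10*pi_s_2 + 1/5*pi_s_3 + 3/10*pi_s_4
  pi_s_4 = 1/10*pi_s_1 + 1/5*pi_s_2 + 1/2*pi_s_3 + 1/10*pi_s_4
with normalization: pi_s_1 + pi_s_2 + pi_s_3 + pi_s_4 = 1.

Using the first 3 balance equations plus normalization, the linear system A*pi = b is:
  [-4/5, 1/5, 1/10, 1/2] . pi = 0
  [3/5, -7/10, 1/5, 1/10] . pi = 0
  [1/10, 3/10, -4/5, 3/10] . pi = 0
  [1, 1, 1, 1] . pi = 1

Solving yields:
  pi_s_1 = 302/1239
  pi_s_2 = 379/1239
  pi_s_3 = 283/1239
  pi_s_4 = 275/1239

Verification (pi * P):
  302/1239*1/5 + 379/1239*1/5 + 283/1239*1/10 + 275/1239*1/2 = 302/1239 = pi_s_1  (ok)
  302/1239*3/5 + 379/1239*3/10 + 283/1239*1/5 + 275/1239*1/10 = 379/1239 = pi_s_2  (ok)
  302/1239*1/10 + 379/1239*3/10 + 283/1239*1/5 + 275/1239*3/10 = 283/1239 = pi_s_3  (ok)
  302/1239*1/10 + 379/1239*1/5 + 283/1239*1/2 + 275/1239*1/10 = 275/1239 = pi_s_4  (ok)

Answer: 302/1239 379/1239 283/1239 275/1239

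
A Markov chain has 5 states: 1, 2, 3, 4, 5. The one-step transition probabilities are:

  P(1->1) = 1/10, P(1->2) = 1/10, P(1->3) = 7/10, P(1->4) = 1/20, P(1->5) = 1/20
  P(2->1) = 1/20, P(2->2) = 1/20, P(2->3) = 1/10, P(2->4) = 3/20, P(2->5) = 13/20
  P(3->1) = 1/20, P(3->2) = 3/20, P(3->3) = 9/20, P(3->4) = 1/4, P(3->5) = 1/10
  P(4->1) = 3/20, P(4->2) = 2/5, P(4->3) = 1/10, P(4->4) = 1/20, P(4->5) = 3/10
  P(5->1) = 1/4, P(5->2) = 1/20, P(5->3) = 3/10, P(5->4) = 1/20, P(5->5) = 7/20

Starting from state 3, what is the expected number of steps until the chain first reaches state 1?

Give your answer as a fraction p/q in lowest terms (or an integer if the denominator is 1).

Answer: 18308/2213

Derivation:
Let h_i = expected steps to first reach 1 from state i.
Boundary: h_1 = 0.
First-step equations for the other states:
  h_2 = 1 + 1/20*h_1 + 1/20*h_2 + 1/10*h_3 + 3/20*h_4 + 13/20*h_5
  h_3 = 1 + 1/20*h_1 + 3/20*h_2 + 9/20*h_3 + 1/4*h_4 + 1/10*h_5
  h_4 = 1 + 3/20*h_1 + 2/5*h_2 + 1/10*h_3 + 1/20*h_4 + 3/10*h_5
  h_5 = 1 + 1/4*h_1 + 1/20*h_2 + 3/10*h_3 + 1/20*h_4 + 7/20*h_5

Substituting h_1 = 0 and rearranging gives the linear system (I - Q) h = 1:
  [19/20, -1/10, -3/20, -13/20] . (h_2, h_3, h_4, h_5) = 1
  [-3/20, 11/20, -1/4, -1/10] . (h_2, h_3, h_4, h_5) = 1
  [-2/5, -1/10, 19/20, -3/10] . (h_2, h_3, h_4, h_5) = 1
  [-1/20, -3/10, -1/20, 13/20] . (h_2, h_3, h_4, h_5) = 1

Solving yields:
  h_2 = 16556/2213
  h_3 = 18308/2213
  h_4 = 15756/2213
  h_5 = 14340/2213

Starting state is 3, so the expected hitting time is h_3 = 18308/2213.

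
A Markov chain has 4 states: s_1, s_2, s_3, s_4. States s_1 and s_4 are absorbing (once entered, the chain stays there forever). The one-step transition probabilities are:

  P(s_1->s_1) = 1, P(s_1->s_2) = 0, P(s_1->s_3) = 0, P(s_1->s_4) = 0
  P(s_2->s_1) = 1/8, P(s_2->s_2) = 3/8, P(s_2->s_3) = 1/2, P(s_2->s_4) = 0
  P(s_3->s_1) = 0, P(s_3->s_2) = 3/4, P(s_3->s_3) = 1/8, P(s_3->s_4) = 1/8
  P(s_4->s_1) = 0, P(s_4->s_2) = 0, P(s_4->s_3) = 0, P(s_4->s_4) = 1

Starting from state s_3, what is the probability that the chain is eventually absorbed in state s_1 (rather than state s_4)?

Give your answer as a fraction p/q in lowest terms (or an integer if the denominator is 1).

Answer: 6/11

Derivation:
Let a_i = P(absorbed in s_1 | start in state i).
Boundary conditions: a_s_1 = 1, a_s_4 = 0.
For each transient state i, a_i = sum_j P(i->j) * a_j:
  a_s_2 = 1/8*a_s_1 + 3/8*a_s_2 + 1/2*a_s_3 + 0*a_s_4
  a_s_3 = 0*a_s_1 + 3/4*a_s_2 + 1/8*a_s_3 + 1/8*a_s_4

Substituting a_s_1 = 1 and a_s_4 = 0, rearrange to (I - Q) a = r where r[i] = P(i -> s_1):
  [5/8, -1/2] . (a_s_2, a_s_3) = 1/8
  [-3/4, 7/8] . (a_s_2, a_s_3) = 0

Solving yields:
  a_s_2 = 7/11
  a_s_3 = 6/11

Starting state is s_3, so the absorption probability is a_s_3 = 6/11.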